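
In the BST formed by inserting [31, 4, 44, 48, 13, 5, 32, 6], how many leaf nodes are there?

Tree built from: [31, 4, 44, 48, 13, 5, 32, 6]
Tree (level-order array): [31, 4, 44, None, 13, 32, 48, 5, None, None, None, None, None, None, 6]
Rule: A leaf has 0 children.
Per-node child counts:
  node 31: 2 child(ren)
  node 4: 1 child(ren)
  node 13: 1 child(ren)
  node 5: 1 child(ren)
  node 6: 0 child(ren)
  node 44: 2 child(ren)
  node 32: 0 child(ren)
  node 48: 0 child(ren)
Matching nodes: [6, 32, 48]
Count of leaf nodes: 3


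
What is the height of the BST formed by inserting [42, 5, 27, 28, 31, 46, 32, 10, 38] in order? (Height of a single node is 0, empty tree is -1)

Insertion order: [42, 5, 27, 28, 31, 46, 32, 10, 38]
Tree (level-order array): [42, 5, 46, None, 27, None, None, 10, 28, None, None, None, 31, None, 32, None, 38]
Compute height bottom-up (empty subtree = -1):
  height(10) = 1 + max(-1, -1) = 0
  height(38) = 1 + max(-1, -1) = 0
  height(32) = 1 + max(-1, 0) = 1
  height(31) = 1 + max(-1, 1) = 2
  height(28) = 1 + max(-1, 2) = 3
  height(27) = 1 + max(0, 3) = 4
  height(5) = 1 + max(-1, 4) = 5
  height(46) = 1 + max(-1, -1) = 0
  height(42) = 1 + max(5, 0) = 6
Height = 6


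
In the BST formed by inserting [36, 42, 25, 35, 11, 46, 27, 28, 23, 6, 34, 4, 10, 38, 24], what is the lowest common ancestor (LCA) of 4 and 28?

Tree insertion order: [36, 42, 25, 35, 11, 46, 27, 28, 23, 6, 34, 4, 10, 38, 24]
Tree (level-order array): [36, 25, 42, 11, 35, 38, 46, 6, 23, 27, None, None, None, None, None, 4, 10, None, 24, None, 28, None, None, None, None, None, None, None, 34]
In a BST, the LCA of p=4, q=28 is the first node v on the
root-to-leaf path with p <= v <= q (go left if both < v, right if both > v).
Walk from root:
  at 36: both 4 and 28 < 36, go left
  at 25: 4 <= 25 <= 28, this is the LCA
LCA = 25


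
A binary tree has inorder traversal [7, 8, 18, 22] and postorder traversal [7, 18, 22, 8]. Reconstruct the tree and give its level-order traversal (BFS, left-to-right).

Inorder:   [7, 8, 18, 22]
Postorder: [7, 18, 22, 8]
Algorithm: postorder visits root last, so walk postorder right-to-left;
each value is the root of the current inorder slice — split it at that
value, recurse on the right subtree first, then the left.
Recursive splits:
  root=8; inorder splits into left=[7], right=[18, 22]
  root=22; inorder splits into left=[18], right=[]
  root=18; inorder splits into left=[], right=[]
  root=7; inorder splits into left=[], right=[]
Reconstructed level-order: [8, 7, 22, 18]


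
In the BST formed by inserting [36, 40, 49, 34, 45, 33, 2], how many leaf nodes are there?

Tree built from: [36, 40, 49, 34, 45, 33, 2]
Tree (level-order array): [36, 34, 40, 33, None, None, 49, 2, None, 45]
Rule: A leaf has 0 children.
Per-node child counts:
  node 36: 2 child(ren)
  node 34: 1 child(ren)
  node 33: 1 child(ren)
  node 2: 0 child(ren)
  node 40: 1 child(ren)
  node 49: 1 child(ren)
  node 45: 0 child(ren)
Matching nodes: [2, 45]
Count of leaf nodes: 2


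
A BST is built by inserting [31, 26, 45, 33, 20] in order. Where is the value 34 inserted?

Starting tree (level order): [31, 26, 45, 20, None, 33]
Insertion path: 31 -> 45 -> 33
Result: insert 34 as right child of 33
Final tree (level order): [31, 26, 45, 20, None, 33, None, None, None, None, 34]


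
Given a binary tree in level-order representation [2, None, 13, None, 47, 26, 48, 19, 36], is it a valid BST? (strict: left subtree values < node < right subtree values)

Level-order array: [2, None, 13, None, 47, 26, 48, 19, 36]
Validate using subtree bounds (lo, hi): at each node, require lo < value < hi,
then recurse left with hi=value and right with lo=value.
Preorder trace (stopping at first violation):
  at node 2 with bounds (-inf, +inf): OK
  at node 13 with bounds (2, +inf): OK
  at node 47 with bounds (13, +inf): OK
  at node 26 with bounds (13, 47): OK
  at node 19 with bounds (13, 26): OK
  at node 36 with bounds (26, 47): OK
  at node 48 with bounds (47, +inf): OK
No violation found at any node.
Result: Valid BST


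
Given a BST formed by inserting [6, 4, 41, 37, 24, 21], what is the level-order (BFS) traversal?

Tree insertion order: [6, 4, 41, 37, 24, 21]
Tree (level-order array): [6, 4, 41, None, None, 37, None, 24, None, 21]
BFS from the root, enqueuing left then right child of each popped node:
  queue [6] -> pop 6, enqueue [4, 41], visited so far: [6]
  queue [4, 41] -> pop 4, enqueue [none], visited so far: [6, 4]
  queue [41] -> pop 41, enqueue [37], visited so far: [6, 4, 41]
  queue [37] -> pop 37, enqueue [24], visited so far: [6, 4, 41, 37]
  queue [24] -> pop 24, enqueue [21], visited so far: [6, 4, 41, 37, 24]
  queue [21] -> pop 21, enqueue [none], visited so far: [6, 4, 41, 37, 24, 21]
Result: [6, 4, 41, 37, 24, 21]


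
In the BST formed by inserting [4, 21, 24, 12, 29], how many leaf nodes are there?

Tree built from: [4, 21, 24, 12, 29]
Tree (level-order array): [4, None, 21, 12, 24, None, None, None, 29]
Rule: A leaf has 0 children.
Per-node child counts:
  node 4: 1 child(ren)
  node 21: 2 child(ren)
  node 12: 0 child(ren)
  node 24: 1 child(ren)
  node 29: 0 child(ren)
Matching nodes: [12, 29]
Count of leaf nodes: 2


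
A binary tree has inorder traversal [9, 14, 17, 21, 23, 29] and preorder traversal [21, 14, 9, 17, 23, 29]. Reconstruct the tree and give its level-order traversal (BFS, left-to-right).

Inorder:  [9, 14, 17, 21, 23, 29]
Preorder: [21, 14, 9, 17, 23, 29]
Algorithm: preorder visits root first, so consume preorder in order;
for each root, split the current inorder slice at that value into
left-subtree inorder and right-subtree inorder, then recurse.
Recursive splits:
  root=21; inorder splits into left=[9, 14, 17], right=[23, 29]
  root=14; inorder splits into left=[9], right=[17]
  root=9; inorder splits into left=[], right=[]
  root=17; inorder splits into left=[], right=[]
  root=23; inorder splits into left=[], right=[29]
  root=29; inorder splits into left=[], right=[]
Reconstructed level-order: [21, 14, 23, 9, 17, 29]


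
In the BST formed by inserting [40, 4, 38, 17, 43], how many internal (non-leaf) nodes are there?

Tree built from: [40, 4, 38, 17, 43]
Tree (level-order array): [40, 4, 43, None, 38, None, None, 17]
Rule: An internal node has at least one child.
Per-node child counts:
  node 40: 2 child(ren)
  node 4: 1 child(ren)
  node 38: 1 child(ren)
  node 17: 0 child(ren)
  node 43: 0 child(ren)
Matching nodes: [40, 4, 38]
Count of internal (non-leaf) nodes: 3


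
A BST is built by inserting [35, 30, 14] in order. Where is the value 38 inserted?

Starting tree (level order): [35, 30, None, 14]
Insertion path: 35
Result: insert 38 as right child of 35
Final tree (level order): [35, 30, 38, 14]


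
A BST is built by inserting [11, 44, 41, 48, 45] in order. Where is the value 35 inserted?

Starting tree (level order): [11, None, 44, 41, 48, None, None, 45]
Insertion path: 11 -> 44 -> 41
Result: insert 35 as left child of 41
Final tree (level order): [11, None, 44, 41, 48, 35, None, 45]


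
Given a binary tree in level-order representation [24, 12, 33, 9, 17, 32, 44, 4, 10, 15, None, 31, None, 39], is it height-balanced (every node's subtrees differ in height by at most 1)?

Tree (level-order array): [24, 12, 33, 9, 17, 32, 44, 4, 10, 15, None, 31, None, 39]
Definition: a tree is height-balanced if, at every node, |h(left) - h(right)| <= 1 (empty subtree has height -1).
Bottom-up per-node check:
  node 4: h_left=-1, h_right=-1, diff=0 [OK], height=0
  node 10: h_left=-1, h_right=-1, diff=0 [OK], height=0
  node 9: h_left=0, h_right=0, diff=0 [OK], height=1
  node 15: h_left=-1, h_right=-1, diff=0 [OK], height=0
  node 17: h_left=0, h_right=-1, diff=1 [OK], height=1
  node 12: h_left=1, h_right=1, diff=0 [OK], height=2
  node 31: h_left=-1, h_right=-1, diff=0 [OK], height=0
  node 32: h_left=0, h_right=-1, diff=1 [OK], height=1
  node 39: h_left=-1, h_right=-1, diff=0 [OK], height=0
  node 44: h_left=0, h_right=-1, diff=1 [OK], height=1
  node 33: h_left=1, h_right=1, diff=0 [OK], height=2
  node 24: h_left=2, h_right=2, diff=0 [OK], height=3
All nodes satisfy the balance condition.
Result: Balanced


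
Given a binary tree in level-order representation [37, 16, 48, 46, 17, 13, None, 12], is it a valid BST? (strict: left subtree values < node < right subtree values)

Level-order array: [37, 16, 48, 46, 17, 13, None, 12]
Validate using subtree bounds (lo, hi): at each node, require lo < value < hi,
then recurse left with hi=value and right with lo=value.
Preorder trace (stopping at first violation):
  at node 37 with bounds (-inf, +inf): OK
  at node 16 with bounds (-inf, 37): OK
  at node 46 with bounds (-inf, 16): VIOLATION
Node 46 violates its bound: not (-inf < 46 < 16).
Result: Not a valid BST


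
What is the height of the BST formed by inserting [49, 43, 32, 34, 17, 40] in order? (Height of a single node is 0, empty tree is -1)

Insertion order: [49, 43, 32, 34, 17, 40]
Tree (level-order array): [49, 43, None, 32, None, 17, 34, None, None, None, 40]
Compute height bottom-up (empty subtree = -1):
  height(17) = 1 + max(-1, -1) = 0
  height(40) = 1 + max(-1, -1) = 0
  height(34) = 1 + max(-1, 0) = 1
  height(32) = 1 + max(0, 1) = 2
  height(43) = 1 + max(2, -1) = 3
  height(49) = 1 + max(3, -1) = 4
Height = 4


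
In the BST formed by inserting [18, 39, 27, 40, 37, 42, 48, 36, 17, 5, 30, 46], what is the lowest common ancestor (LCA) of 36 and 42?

Tree insertion order: [18, 39, 27, 40, 37, 42, 48, 36, 17, 5, 30, 46]
Tree (level-order array): [18, 17, 39, 5, None, 27, 40, None, None, None, 37, None, 42, 36, None, None, 48, 30, None, 46]
In a BST, the LCA of p=36, q=42 is the first node v on the
root-to-leaf path with p <= v <= q (go left if both < v, right if both > v).
Walk from root:
  at 18: both 36 and 42 > 18, go right
  at 39: 36 <= 39 <= 42, this is the LCA
LCA = 39


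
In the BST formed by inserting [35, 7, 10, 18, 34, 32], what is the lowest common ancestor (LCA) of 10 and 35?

Tree insertion order: [35, 7, 10, 18, 34, 32]
Tree (level-order array): [35, 7, None, None, 10, None, 18, None, 34, 32]
In a BST, the LCA of p=10, q=35 is the first node v on the
root-to-leaf path with p <= v <= q (go left if both < v, right if both > v).
Walk from root:
  at 35: 10 <= 35 <= 35, this is the LCA
LCA = 35


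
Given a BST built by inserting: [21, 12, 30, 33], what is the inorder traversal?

Tree insertion order: [21, 12, 30, 33]
Tree (level-order array): [21, 12, 30, None, None, None, 33]
Inorder traversal: [12, 21, 30, 33]


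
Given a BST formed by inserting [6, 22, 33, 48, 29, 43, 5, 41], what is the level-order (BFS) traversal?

Tree insertion order: [6, 22, 33, 48, 29, 43, 5, 41]
Tree (level-order array): [6, 5, 22, None, None, None, 33, 29, 48, None, None, 43, None, 41]
BFS from the root, enqueuing left then right child of each popped node:
  queue [6] -> pop 6, enqueue [5, 22], visited so far: [6]
  queue [5, 22] -> pop 5, enqueue [none], visited so far: [6, 5]
  queue [22] -> pop 22, enqueue [33], visited so far: [6, 5, 22]
  queue [33] -> pop 33, enqueue [29, 48], visited so far: [6, 5, 22, 33]
  queue [29, 48] -> pop 29, enqueue [none], visited so far: [6, 5, 22, 33, 29]
  queue [48] -> pop 48, enqueue [43], visited so far: [6, 5, 22, 33, 29, 48]
  queue [43] -> pop 43, enqueue [41], visited so far: [6, 5, 22, 33, 29, 48, 43]
  queue [41] -> pop 41, enqueue [none], visited so far: [6, 5, 22, 33, 29, 48, 43, 41]
Result: [6, 5, 22, 33, 29, 48, 43, 41]


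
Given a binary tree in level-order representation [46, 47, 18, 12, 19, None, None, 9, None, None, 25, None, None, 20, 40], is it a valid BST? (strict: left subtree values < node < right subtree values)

Level-order array: [46, 47, 18, 12, 19, None, None, 9, None, None, 25, None, None, 20, 40]
Validate using subtree bounds (lo, hi): at each node, require lo < value < hi,
then recurse left with hi=value and right with lo=value.
Preorder trace (stopping at first violation):
  at node 46 with bounds (-inf, +inf): OK
  at node 47 with bounds (-inf, 46): VIOLATION
Node 47 violates its bound: not (-inf < 47 < 46).
Result: Not a valid BST


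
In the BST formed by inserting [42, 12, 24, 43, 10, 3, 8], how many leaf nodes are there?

Tree built from: [42, 12, 24, 43, 10, 3, 8]
Tree (level-order array): [42, 12, 43, 10, 24, None, None, 3, None, None, None, None, 8]
Rule: A leaf has 0 children.
Per-node child counts:
  node 42: 2 child(ren)
  node 12: 2 child(ren)
  node 10: 1 child(ren)
  node 3: 1 child(ren)
  node 8: 0 child(ren)
  node 24: 0 child(ren)
  node 43: 0 child(ren)
Matching nodes: [8, 24, 43]
Count of leaf nodes: 3


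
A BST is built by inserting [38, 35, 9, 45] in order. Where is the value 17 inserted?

Starting tree (level order): [38, 35, 45, 9]
Insertion path: 38 -> 35 -> 9
Result: insert 17 as right child of 9
Final tree (level order): [38, 35, 45, 9, None, None, None, None, 17]


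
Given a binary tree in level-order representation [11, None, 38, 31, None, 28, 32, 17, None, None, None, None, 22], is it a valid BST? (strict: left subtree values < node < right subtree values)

Level-order array: [11, None, 38, 31, None, 28, 32, 17, None, None, None, None, 22]
Validate using subtree bounds (lo, hi): at each node, require lo < value < hi,
then recurse left with hi=value and right with lo=value.
Preorder trace (stopping at first violation):
  at node 11 with bounds (-inf, +inf): OK
  at node 38 with bounds (11, +inf): OK
  at node 31 with bounds (11, 38): OK
  at node 28 with bounds (11, 31): OK
  at node 17 with bounds (11, 28): OK
  at node 22 with bounds (17, 28): OK
  at node 32 with bounds (31, 38): OK
No violation found at any node.
Result: Valid BST


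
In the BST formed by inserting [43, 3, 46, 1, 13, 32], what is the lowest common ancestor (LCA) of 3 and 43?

Tree insertion order: [43, 3, 46, 1, 13, 32]
Tree (level-order array): [43, 3, 46, 1, 13, None, None, None, None, None, 32]
In a BST, the LCA of p=3, q=43 is the first node v on the
root-to-leaf path with p <= v <= q (go left if both < v, right if both > v).
Walk from root:
  at 43: 3 <= 43 <= 43, this is the LCA
LCA = 43


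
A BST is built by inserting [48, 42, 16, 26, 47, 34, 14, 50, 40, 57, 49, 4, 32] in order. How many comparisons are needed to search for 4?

Search path for 4: 48 -> 42 -> 16 -> 14 -> 4
Found: True
Comparisons: 5


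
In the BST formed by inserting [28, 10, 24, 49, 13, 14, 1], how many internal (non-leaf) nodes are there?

Tree built from: [28, 10, 24, 49, 13, 14, 1]
Tree (level-order array): [28, 10, 49, 1, 24, None, None, None, None, 13, None, None, 14]
Rule: An internal node has at least one child.
Per-node child counts:
  node 28: 2 child(ren)
  node 10: 2 child(ren)
  node 1: 0 child(ren)
  node 24: 1 child(ren)
  node 13: 1 child(ren)
  node 14: 0 child(ren)
  node 49: 0 child(ren)
Matching nodes: [28, 10, 24, 13]
Count of internal (non-leaf) nodes: 4


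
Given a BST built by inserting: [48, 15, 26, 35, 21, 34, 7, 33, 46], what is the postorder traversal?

Tree insertion order: [48, 15, 26, 35, 21, 34, 7, 33, 46]
Tree (level-order array): [48, 15, None, 7, 26, None, None, 21, 35, None, None, 34, 46, 33]
Postorder traversal: [7, 21, 33, 34, 46, 35, 26, 15, 48]


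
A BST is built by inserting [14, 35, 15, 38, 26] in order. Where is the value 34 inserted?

Starting tree (level order): [14, None, 35, 15, 38, None, 26]
Insertion path: 14 -> 35 -> 15 -> 26
Result: insert 34 as right child of 26
Final tree (level order): [14, None, 35, 15, 38, None, 26, None, None, None, 34]


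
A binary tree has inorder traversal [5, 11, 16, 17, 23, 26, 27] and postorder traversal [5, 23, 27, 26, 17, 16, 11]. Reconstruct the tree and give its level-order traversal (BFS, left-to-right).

Inorder:   [5, 11, 16, 17, 23, 26, 27]
Postorder: [5, 23, 27, 26, 17, 16, 11]
Algorithm: postorder visits root last, so walk postorder right-to-left;
each value is the root of the current inorder slice — split it at that
value, recurse on the right subtree first, then the left.
Recursive splits:
  root=11; inorder splits into left=[5], right=[16, 17, 23, 26, 27]
  root=16; inorder splits into left=[], right=[17, 23, 26, 27]
  root=17; inorder splits into left=[], right=[23, 26, 27]
  root=26; inorder splits into left=[23], right=[27]
  root=27; inorder splits into left=[], right=[]
  root=23; inorder splits into left=[], right=[]
  root=5; inorder splits into left=[], right=[]
Reconstructed level-order: [11, 5, 16, 17, 26, 23, 27]


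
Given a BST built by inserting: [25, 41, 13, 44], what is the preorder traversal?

Tree insertion order: [25, 41, 13, 44]
Tree (level-order array): [25, 13, 41, None, None, None, 44]
Preorder traversal: [25, 13, 41, 44]


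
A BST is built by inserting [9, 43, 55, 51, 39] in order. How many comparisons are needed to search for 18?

Search path for 18: 9 -> 43 -> 39
Found: False
Comparisons: 3


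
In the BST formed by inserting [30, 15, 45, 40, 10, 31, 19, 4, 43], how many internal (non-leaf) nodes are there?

Tree built from: [30, 15, 45, 40, 10, 31, 19, 4, 43]
Tree (level-order array): [30, 15, 45, 10, 19, 40, None, 4, None, None, None, 31, 43]
Rule: An internal node has at least one child.
Per-node child counts:
  node 30: 2 child(ren)
  node 15: 2 child(ren)
  node 10: 1 child(ren)
  node 4: 0 child(ren)
  node 19: 0 child(ren)
  node 45: 1 child(ren)
  node 40: 2 child(ren)
  node 31: 0 child(ren)
  node 43: 0 child(ren)
Matching nodes: [30, 15, 10, 45, 40]
Count of internal (non-leaf) nodes: 5


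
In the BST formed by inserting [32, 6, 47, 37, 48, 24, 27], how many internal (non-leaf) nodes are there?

Tree built from: [32, 6, 47, 37, 48, 24, 27]
Tree (level-order array): [32, 6, 47, None, 24, 37, 48, None, 27]
Rule: An internal node has at least one child.
Per-node child counts:
  node 32: 2 child(ren)
  node 6: 1 child(ren)
  node 24: 1 child(ren)
  node 27: 0 child(ren)
  node 47: 2 child(ren)
  node 37: 0 child(ren)
  node 48: 0 child(ren)
Matching nodes: [32, 6, 24, 47]
Count of internal (non-leaf) nodes: 4


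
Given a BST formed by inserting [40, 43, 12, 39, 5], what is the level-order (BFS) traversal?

Tree insertion order: [40, 43, 12, 39, 5]
Tree (level-order array): [40, 12, 43, 5, 39]
BFS from the root, enqueuing left then right child of each popped node:
  queue [40] -> pop 40, enqueue [12, 43], visited so far: [40]
  queue [12, 43] -> pop 12, enqueue [5, 39], visited so far: [40, 12]
  queue [43, 5, 39] -> pop 43, enqueue [none], visited so far: [40, 12, 43]
  queue [5, 39] -> pop 5, enqueue [none], visited so far: [40, 12, 43, 5]
  queue [39] -> pop 39, enqueue [none], visited so far: [40, 12, 43, 5, 39]
Result: [40, 12, 43, 5, 39]


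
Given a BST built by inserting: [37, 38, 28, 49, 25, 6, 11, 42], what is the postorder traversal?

Tree insertion order: [37, 38, 28, 49, 25, 6, 11, 42]
Tree (level-order array): [37, 28, 38, 25, None, None, 49, 6, None, 42, None, None, 11]
Postorder traversal: [11, 6, 25, 28, 42, 49, 38, 37]


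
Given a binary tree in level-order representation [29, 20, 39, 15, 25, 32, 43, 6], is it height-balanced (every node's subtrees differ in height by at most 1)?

Tree (level-order array): [29, 20, 39, 15, 25, 32, 43, 6]
Definition: a tree is height-balanced if, at every node, |h(left) - h(right)| <= 1 (empty subtree has height -1).
Bottom-up per-node check:
  node 6: h_left=-1, h_right=-1, diff=0 [OK], height=0
  node 15: h_left=0, h_right=-1, diff=1 [OK], height=1
  node 25: h_left=-1, h_right=-1, diff=0 [OK], height=0
  node 20: h_left=1, h_right=0, diff=1 [OK], height=2
  node 32: h_left=-1, h_right=-1, diff=0 [OK], height=0
  node 43: h_left=-1, h_right=-1, diff=0 [OK], height=0
  node 39: h_left=0, h_right=0, diff=0 [OK], height=1
  node 29: h_left=2, h_right=1, diff=1 [OK], height=3
All nodes satisfy the balance condition.
Result: Balanced


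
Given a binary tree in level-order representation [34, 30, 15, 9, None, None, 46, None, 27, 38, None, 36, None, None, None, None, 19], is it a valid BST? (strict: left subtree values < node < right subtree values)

Level-order array: [34, 30, 15, 9, None, None, 46, None, 27, 38, None, 36, None, None, None, None, 19]
Validate using subtree bounds (lo, hi): at each node, require lo < value < hi,
then recurse left with hi=value and right with lo=value.
Preorder trace (stopping at first violation):
  at node 34 with bounds (-inf, +inf): OK
  at node 30 with bounds (-inf, 34): OK
  at node 9 with bounds (-inf, 30): OK
  at node 27 with bounds (9, 30): OK
  at node 36 with bounds (9, 27): VIOLATION
Node 36 violates its bound: not (9 < 36 < 27).
Result: Not a valid BST


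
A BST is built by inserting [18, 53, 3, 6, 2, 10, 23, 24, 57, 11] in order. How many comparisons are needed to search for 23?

Search path for 23: 18 -> 53 -> 23
Found: True
Comparisons: 3


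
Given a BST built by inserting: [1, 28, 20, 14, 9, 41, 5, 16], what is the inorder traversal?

Tree insertion order: [1, 28, 20, 14, 9, 41, 5, 16]
Tree (level-order array): [1, None, 28, 20, 41, 14, None, None, None, 9, 16, 5]
Inorder traversal: [1, 5, 9, 14, 16, 20, 28, 41]


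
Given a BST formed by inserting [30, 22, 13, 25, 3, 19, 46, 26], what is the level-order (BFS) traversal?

Tree insertion order: [30, 22, 13, 25, 3, 19, 46, 26]
Tree (level-order array): [30, 22, 46, 13, 25, None, None, 3, 19, None, 26]
BFS from the root, enqueuing left then right child of each popped node:
  queue [30] -> pop 30, enqueue [22, 46], visited so far: [30]
  queue [22, 46] -> pop 22, enqueue [13, 25], visited so far: [30, 22]
  queue [46, 13, 25] -> pop 46, enqueue [none], visited so far: [30, 22, 46]
  queue [13, 25] -> pop 13, enqueue [3, 19], visited so far: [30, 22, 46, 13]
  queue [25, 3, 19] -> pop 25, enqueue [26], visited so far: [30, 22, 46, 13, 25]
  queue [3, 19, 26] -> pop 3, enqueue [none], visited so far: [30, 22, 46, 13, 25, 3]
  queue [19, 26] -> pop 19, enqueue [none], visited so far: [30, 22, 46, 13, 25, 3, 19]
  queue [26] -> pop 26, enqueue [none], visited so far: [30, 22, 46, 13, 25, 3, 19, 26]
Result: [30, 22, 46, 13, 25, 3, 19, 26]


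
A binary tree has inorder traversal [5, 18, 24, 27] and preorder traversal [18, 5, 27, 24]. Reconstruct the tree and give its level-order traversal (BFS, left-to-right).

Inorder:  [5, 18, 24, 27]
Preorder: [18, 5, 27, 24]
Algorithm: preorder visits root first, so consume preorder in order;
for each root, split the current inorder slice at that value into
left-subtree inorder and right-subtree inorder, then recurse.
Recursive splits:
  root=18; inorder splits into left=[5], right=[24, 27]
  root=5; inorder splits into left=[], right=[]
  root=27; inorder splits into left=[24], right=[]
  root=24; inorder splits into left=[], right=[]
Reconstructed level-order: [18, 5, 27, 24]


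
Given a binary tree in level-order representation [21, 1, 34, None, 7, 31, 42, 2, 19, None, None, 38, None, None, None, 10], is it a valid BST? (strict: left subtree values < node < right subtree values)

Level-order array: [21, 1, 34, None, 7, 31, 42, 2, 19, None, None, 38, None, None, None, 10]
Validate using subtree bounds (lo, hi): at each node, require lo < value < hi,
then recurse left with hi=value and right with lo=value.
Preorder trace (stopping at first violation):
  at node 21 with bounds (-inf, +inf): OK
  at node 1 with bounds (-inf, 21): OK
  at node 7 with bounds (1, 21): OK
  at node 2 with bounds (1, 7): OK
  at node 19 with bounds (7, 21): OK
  at node 10 with bounds (7, 19): OK
  at node 34 with bounds (21, +inf): OK
  at node 31 with bounds (21, 34): OK
  at node 42 with bounds (34, +inf): OK
  at node 38 with bounds (34, 42): OK
No violation found at any node.
Result: Valid BST


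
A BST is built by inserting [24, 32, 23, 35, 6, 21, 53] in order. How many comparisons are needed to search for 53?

Search path for 53: 24 -> 32 -> 35 -> 53
Found: True
Comparisons: 4


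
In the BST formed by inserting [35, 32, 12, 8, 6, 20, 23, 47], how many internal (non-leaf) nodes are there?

Tree built from: [35, 32, 12, 8, 6, 20, 23, 47]
Tree (level-order array): [35, 32, 47, 12, None, None, None, 8, 20, 6, None, None, 23]
Rule: An internal node has at least one child.
Per-node child counts:
  node 35: 2 child(ren)
  node 32: 1 child(ren)
  node 12: 2 child(ren)
  node 8: 1 child(ren)
  node 6: 0 child(ren)
  node 20: 1 child(ren)
  node 23: 0 child(ren)
  node 47: 0 child(ren)
Matching nodes: [35, 32, 12, 8, 20]
Count of internal (non-leaf) nodes: 5


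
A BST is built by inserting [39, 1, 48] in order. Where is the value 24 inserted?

Starting tree (level order): [39, 1, 48]
Insertion path: 39 -> 1
Result: insert 24 as right child of 1
Final tree (level order): [39, 1, 48, None, 24]


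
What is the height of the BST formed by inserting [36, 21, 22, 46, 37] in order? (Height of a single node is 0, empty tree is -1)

Insertion order: [36, 21, 22, 46, 37]
Tree (level-order array): [36, 21, 46, None, 22, 37]
Compute height bottom-up (empty subtree = -1):
  height(22) = 1 + max(-1, -1) = 0
  height(21) = 1 + max(-1, 0) = 1
  height(37) = 1 + max(-1, -1) = 0
  height(46) = 1 + max(0, -1) = 1
  height(36) = 1 + max(1, 1) = 2
Height = 2


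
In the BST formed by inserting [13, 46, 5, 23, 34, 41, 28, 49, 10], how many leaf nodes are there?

Tree built from: [13, 46, 5, 23, 34, 41, 28, 49, 10]
Tree (level-order array): [13, 5, 46, None, 10, 23, 49, None, None, None, 34, None, None, 28, 41]
Rule: A leaf has 0 children.
Per-node child counts:
  node 13: 2 child(ren)
  node 5: 1 child(ren)
  node 10: 0 child(ren)
  node 46: 2 child(ren)
  node 23: 1 child(ren)
  node 34: 2 child(ren)
  node 28: 0 child(ren)
  node 41: 0 child(ren)
  node 49: 0 child(ren)
Matching nodes: [10, 28, 41, 49]
Count of leaf nodes: 4


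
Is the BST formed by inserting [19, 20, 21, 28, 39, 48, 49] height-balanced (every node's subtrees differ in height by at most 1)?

Tree (level-order array): [19, None, 20, None, 21, None, 28, None, 39, None, 48, None, 49]
Definition: a tree is height-balanced if, at every node, |h(left) - h(right)| <= 1 (empty subtree has height -1).
Bottom-up per-node check:
  node 49: h_left=-1, h_right=-1, diff=0 [OK], height=0
  node 48: h_left=-1, h_right=0, diff=1 [OK], height=1
  node 39: h_left=-1, h_right=1, diff=2 [FAIL (|-1-1|=2 > 1)], height=2
  node 28: h_left=-1, h_right=2, diff=3 [FAIL (|-1-2|=3 > 1)], height=3
  node 21: h_left=-1, h_right=3, diff=4 [FAIL (|-1-3|=4 > 1)], height=4
  node 20: h_left=-1, h_right=4, diff=5 [FAIL (|-1-4|=5 > 1)], height=5
  node 19: h_left=-1, h_right=5, diff=6 [FAIL (|-1-5|=6 > 1)], height=6
Node 39 violates the condition: |-1 - 1| = 2 > 1.
Result: Not balanced


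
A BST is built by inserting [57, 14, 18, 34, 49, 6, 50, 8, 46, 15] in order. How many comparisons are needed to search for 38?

Search path for 38: 57 -> 14 -> 18 -> 34 -> 49 -> 46
Found: False
Comparisons: 6


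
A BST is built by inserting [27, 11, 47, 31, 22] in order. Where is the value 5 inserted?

Starting tree (level order): [27, 11, 47, None, 22, 31]
Insertion path: 27 -> 11
Result: insert 5 as left child of 11
Final tree (level order): [27, 11, 47, 5, 22, 31]


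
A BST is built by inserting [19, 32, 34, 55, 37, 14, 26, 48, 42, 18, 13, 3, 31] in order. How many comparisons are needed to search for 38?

Search path for 38: 19 -> 32 -> 34 -> 55 -> 37 -> 48 -> 42
Found: False
Comparisons: 7


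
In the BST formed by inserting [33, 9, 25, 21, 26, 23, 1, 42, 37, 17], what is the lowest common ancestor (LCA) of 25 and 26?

Tree insertion order: [33, 9, 25, 21, 26, 23, 1, 42, 37, 17]
Tree (level-order array): [33, 9, 42, 1, 25, 37, None, None, None, 21, 26, None, None, 17, 23]
In a BST, the LCA of p=25, q=26 is the first node v on the
root-to-leaf path with p <= v <= q (go left if both < v, right if both > v).
Walk from root:
  at 33: both 25 and 26 < 33, go left
  at 9: both 25 and 26 > 9, go right
  at 25: 25 <= 25 <= 26, this is the LCA
LCA = 25


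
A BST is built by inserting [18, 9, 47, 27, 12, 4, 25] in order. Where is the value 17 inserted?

Starting tree (level order): [18, 9, 47, 4, 12, 27, None, None, None, None, None, 25]
Insertion path: 18 -> 9 -> 12
Result: insert 17 as right child of 12
Final tree (level order): [18, 9, 47, 4, 12, 27, None, None, None, None, 17, 25]


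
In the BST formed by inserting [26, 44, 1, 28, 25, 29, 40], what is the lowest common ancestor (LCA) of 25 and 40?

Tree insertion order: [26, 44, 1, 28, 25, 29, 40]
Tree (level-order array): [26, 1, 44, None, 25, 28, None, None, None, None, 29, None, 40]
In a BST, the LCA of p=25, q=40 is the first node v on the
root-to-leaf path with p <= v <= q (go left if both < v, right if both > v).
Walk from root:
  at 26: 25 <= 26 <= 40, this is the LCA
LCA = 26


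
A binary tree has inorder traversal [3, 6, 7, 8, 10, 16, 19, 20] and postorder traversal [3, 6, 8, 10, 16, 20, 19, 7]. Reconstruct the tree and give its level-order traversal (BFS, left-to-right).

Inorder:   [3, 6, 7, 8, 10, 16, 19, 20]
Postorder: [3, 6, 8, 10, 16, 20, 19, 7]
Algorithm: postorder visits root last, so walk postorder right-to-left;
each value is the root of the current inorder slice — split it at that
value, recurse on the right subtree first, then the left.
Recursive splits:
  root=7; inorder splits into left=[3, 6], right=[8, 10, 16, 19, 20]
  root=19; inorder splits into left=[8, 10, 16], right=[20]
  root=20; inorder splits into left=[], right=[]
  root=16; inorder splits into left=[8, 10], right=[]
  root=10; inorder splits into left=[8], right=[]
  root=8; inorder splits into left=[], right=[]
  root=6; inorder splits into left=[3], right=[]
  root=3; inorder splits into left=[], right=[]
Reconstructed level-order: [7, 6, 19, 3, 16, 20, 10, 8]


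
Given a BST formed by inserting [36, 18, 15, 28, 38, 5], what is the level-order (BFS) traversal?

Tree insertion order: [36, 18, 15, 28, 38, 5]
Tree (level-order array): [36, 18, 38, 15, 28, None, None, 5]
BFS from the root, enqueuing left then right child of each popped node:
  queue [36] -> pop 36, enqueue [18, 38], visited so far: [36]
  queue [18, 38] -> pop 18, enqueue [15, 28], visited so far: [36, 18]
  queue [38, 15, 28] -> pop 38, enqueue [none], visited so far: [36, 18, 38]
  queue [15, 28] -> pop 15, enqueue [5], visited so far: [36, 18, 38, 15]
  queue [28, 5] -> pop 28, enqueue [none], visited so far: [36, 18, 38, 15, 28]
  queue [5] -> pop 5, enqueue [none], visited so far: [36, 18, 38, 15, 28, 5]
Result: [36, 18, 38, 15, 28, 5]


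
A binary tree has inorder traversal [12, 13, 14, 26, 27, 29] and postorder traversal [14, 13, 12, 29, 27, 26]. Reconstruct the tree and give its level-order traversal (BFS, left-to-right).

Inorder:   [12, 13, 14, 26, 27, 29]
Postorder: [14, 13, 12, 29, 27, 26]
Algorithm: postorder visits root last, so walk postorder right-to-left;
each value is the root of the current inorder slice — split it at that
value, recurse on the right subtree first, then the left.
Recursive splits:
  root=26; inorder splits into left=[12, 13, 14], right=[27, 29]
  root=27; inorder splits into left=[], right=[29]
  root=29; inorder splits into left=[], right=[]
  root=12; inorder splits into left=[], right=[13, 14]
  root=13; inorder splits into left=[], right=[14]
  root=14; inorder splits into left=[], right=[]
Reconstructed level-order: [26, 12, 27, 13, 29, 14]


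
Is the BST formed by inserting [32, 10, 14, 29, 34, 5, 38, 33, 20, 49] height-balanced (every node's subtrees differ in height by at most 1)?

Tree (level-order array): [32, 10, 34, 5, 14, 33, 38, None, None, None, 29, None, None, None, 49, 20]
Definition: a tree is height-balanced if, at every node, |h(left) - h(right)| <= 1 (empty subtree has height -1).
Bottom-up per-node check:
  node 5: h_left=-1, h_right=-1, diff=0 [OK], height=0
  node 20: h_left=-1, h_right=-1, diff=0 [OK], height=0
  node 29: h_left=0, h_right=-1, diff=1 [OK], height=1
  node 14: h_left=-1, h_right=1, diff=2 [FAIL (|-1-1|=2 > 1)], height=2
  node 10: h_left=0, h_right=2, diff=2 [FAIL (|0-2|=2 > 1)], height=3
  node 33: h_left=-1, h_right=-1, diff=0 [OK], height=0
  node 49: h_left=-1, h_right=-1, diff=0 [OK], height=0
  node 38: h_left=-1, h_right=0, diff=1 [OK], height=1
  node 34: h_left=0, h_right=1, diff=1 [OK], height=2
  node 32: h_left=3, h_right=2, diff=1 [OK], height=4
Node 14 violates the condition: |-1 - 1| = 2 > 1.
Result: Not balanced


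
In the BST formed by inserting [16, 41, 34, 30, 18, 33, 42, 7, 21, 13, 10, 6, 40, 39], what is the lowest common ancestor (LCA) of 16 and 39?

Tree insertion order: [16, 41, 34, 30, 18, 33, 42, 7, 21, 13, 10, 6, 40, 39]
Tree (level-order array): [16, 7, 41, 6, 13, 34, 42, None, None, 10, None, 30, 40, None, None, None, None, 18, 33, 39, None, None, 21]
In a BST, the LCA of p=16, q=39 is the first node v on the
root-to-leaf path with p <= v <= q (go left if both < v, right if both > v).
Walk from root:
  at 16: 16 <= 16 <= 39, this is the LCA
LCA = 16


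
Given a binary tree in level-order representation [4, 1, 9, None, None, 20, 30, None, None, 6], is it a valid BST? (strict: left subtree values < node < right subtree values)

Level-order array: [4, 1, 9, None, None, 20, 30, None, None, 6]
Validate using subtree bounds (lo, hi): at each node, require lo < value < hi,
then recurse left with hi=value and right with lo=value.
Preorder trace (stopping at first violation):
  at node 4 with bounds (-inf, +inf): OK
  at node 1 with bounds (-inf, 4): OK
  at node 9 with bounds (4, +inf): OK
  at node 20 with bounds (4, 9): VIOLATION
Node 20 violates its bound: not (4 < 20 < 9).
Result: Not a valid BST


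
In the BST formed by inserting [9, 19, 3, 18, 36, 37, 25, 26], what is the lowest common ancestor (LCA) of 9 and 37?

Tree insertion order: [9, 19, 3, 18, 36, 37, 25, 26]
Tree (level-order array): [9, 3, 19, None, None, 18, 36, None, None, 25, 37, None, 26]
In a BST, the LCA of p=9, q=37 is the first node v on the
root-to-leaf path with p <= v <= q (go left if both < v, right if both > v).
Walk from root:
  at 9: 9 <= 9 <= 37, this is the LCA
LCA = 9


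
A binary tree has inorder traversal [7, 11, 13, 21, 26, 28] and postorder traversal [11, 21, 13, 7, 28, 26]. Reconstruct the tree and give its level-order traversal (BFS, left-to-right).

Inorder:   [7, 11, 13, 21, 26, 28]
Postorder: [11, 21, 13, 7, 28, 26]
Algorithm: postorder visits root last, so walk postorder right-to-left;
each value is the root of the current inorder slice — split it at that
value, recurse on the right subtree first, then the left.
Recursive splits:
  root=26; inorder splits into left=[7, 11, 13, 21], right=[28]
  root=28; inorder splits into left=[], right=[]
  root=7; inorder splits into left=[], right=[11, 13, 21]
  root=13; inorder splits into left=[11], right=[21]
  root=21; inorder splits into left=[], right=[]
  root=11; inorder splits into left=[], right=[]
Reconstructed level-order: [26, 7, 28, 13, 11, 21]


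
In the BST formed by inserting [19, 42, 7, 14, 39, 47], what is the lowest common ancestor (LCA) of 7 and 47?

Tree insertion order: [19, 42, 7, 14, 39, 47]
Tree (level-order array): [19, 7, 42, None, 14, 39, 47]
In a BST, the LCA of p=7, q=47 is the first node v on the
root-to-leaf path with p <= v <= q (go left if both < v, right if both > v).
Walk from root:
  at 19: 7 <= 19 <= 47, this is the LCA
LCA = 19


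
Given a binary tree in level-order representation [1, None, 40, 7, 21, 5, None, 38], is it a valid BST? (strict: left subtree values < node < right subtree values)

Level-order array: [1, None, 40, 7, 21, 5, None, 38]
Validate using subtree bounds (lo, hi): at each node, require lo < value < hi,
then recurse left with hi=value and right with lo=value.
Preorder trace (stopping at first violation):
  at node 1 with bounds (-inf, +inf): OK
  at node 40 with bounds (1, +inf): OK
  at node 7 with bounds (1, 40): OK
  at node 5 with bounds (1, 7): OK
  at node 21 with bounds (40, +inf): VIOLATION
Node 21 violates its bound: not (40 < 21 < +inf).
Result: Not a valid BST


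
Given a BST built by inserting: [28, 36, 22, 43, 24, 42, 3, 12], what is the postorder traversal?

Tree insertion order: [28, 36, 22, 43, 24, 42, 3, 12]
Tree (level-order array): [28, 22, 36, 3, 24, None, 43, None, 12, None, None, 42]
Postorder traversal: [12, 3, 24, 22, 42, 43, 36, 28]


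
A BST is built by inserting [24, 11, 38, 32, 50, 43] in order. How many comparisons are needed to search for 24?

Search path for 24: 24
Found: True
Comparisons: 1


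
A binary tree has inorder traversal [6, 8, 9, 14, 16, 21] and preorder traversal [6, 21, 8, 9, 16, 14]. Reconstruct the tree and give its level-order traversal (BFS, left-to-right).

Inorder:  [6, 8, 9, 14, 16, 21]
Preorder: [6, 21, 8, 9, 16, 14]
Algorithm: preorder visits root first, so consume preorder in order;
for each root, split the current inorder slice at that value into
left-subtree inorder and right-subtree inorder, then recurse.
Recursive splits:
  root=6; inorder splits into left=[], right=[8, 9, 14, 16, 21]
  root=21; inorder splits into left=[8, 9, 14, 16], right=[]
  root=8; inorder splits into left=[], right=[9, 14, 16]
  root=9; inorder splits into left=[], right=[14, 16]
  root=16; inorder splits into left=[14], right=[]
  root=14; inorder splits into left=[], right=[]
Reconstructed level-order: [6, 21, 8, 9, 16, 14]


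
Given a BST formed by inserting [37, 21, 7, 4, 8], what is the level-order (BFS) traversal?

Tree insertion order: [37, 21, 7, 4, 8]
Tree (level-order array): [37, 21, None, 7, None, 4, 8]
BFS from the root, enqueuing left then right child of each popped node:
  queue [37] -> pop 37, enqueue [21], visited so far: [37]
  queue [21] -> pop 21, enqueue [7], visited so far: [37, 21]
  queue [7] -> pop 7, enqueue [4, 8], visited so far: [37, 21, 7]
  queue [4, 8] -> pop 4, enqueue [none], visited so far: [37, 21, 7, 4]
  queue [8] -> pop 8, enqueue [none], visited so far: [37, 21, 7, 4, 8]
Result: [37, 21, 7, 4, 8]


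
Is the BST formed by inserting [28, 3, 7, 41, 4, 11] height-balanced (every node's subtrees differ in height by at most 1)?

Tree (level-order array): [28, 3, 41, None, 7, None, None, 4, 11]
Definition: a tree is height-balanced if, at every node, |h(left) - h(right)| <= 1 (empty subtree has height -1).
Bottom-up per-node check:
  node 4: h_left=-1, h_right=-1, diff=0 [OK], height=0
  node 11: h_left=-1, h_right=-1, diff=0 [OK], height=0
  node 7: h_left=0, h_right=0, diff=0 [OK], height=1
  node 3: h_left=-1, h_right=1, diff=2 [FAIL (|-1-1|=2 > 1)], height=2
  node 41: h_left=-1, h_right=-1, diff=0 [OK], height=0
  node 28: h_left=2, h_right=0, diff=2 [FAIL (|2-0|=2 > 1)], height=3
Node 3 violates the condition: |-1 - 1| = 2 > 1.
Result: Not balanced


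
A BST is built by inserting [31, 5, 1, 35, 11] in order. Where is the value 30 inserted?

Starting tree (level order): [31, 5, 35, 1, 11]
Insertion path: 31 -> 5 -> 11
Result: insert 30 as right child of 11
Final tree (level order): [31, 5, 35, 1, 11, None, None, None, None, None, 30]


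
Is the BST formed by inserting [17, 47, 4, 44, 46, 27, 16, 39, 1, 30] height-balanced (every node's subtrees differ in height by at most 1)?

Tree (level-order array): [17, 4, 47, 1, 16, 44, None, None, None, None, None, 27, 46, None, 39, None, None, 30]
Definition: a tree is height-balanced if, at every node, |h(left) - h(right)| <= 1 (empty subtree has height -1).
Bottom-up per-node check:
  node 1: h_left=-1, h_right=-1, diff=0 [OK], height=0
  node 16: h_left=-1, h_right=-1, diff=0 [OK], height=0
  node 4: h_left=0, h_right=0, diff=0 [OK], height=1
  node 30: h_left=-1, h_right=-1, diff=0 [OK], height=0
  node 39: h_left=0, h_right=-1, diff=1 [OK], height=1
  node 27: h_left=-1, h_right=1, diff=2 [FAIL (|-1-1|=2 > 1)], height=2
  node 46: h_left=-1, h_right=-1, diff=0 [OK], height=0
  node 44: h_left=2, h_right=0, diff=2 [FAIL (|2-0|=2 > 1)], height=3
  node 47: h_left=3, h_right=-1, diff=4 [FAIL (|3--1|=4 > 1)], height=4
  node 17: h_left=1, h_right=4, diff=3 [FAIL (|1-4|=3 > 1)], height=5
Node 27 violates the condition: |-1 - 1| = 2 > 1.
Result: Not balanced
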